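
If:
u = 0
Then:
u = 0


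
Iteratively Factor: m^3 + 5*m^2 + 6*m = (m + 2)*(m^2 + 3*m) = (m + 2)*(m + 3)*(m)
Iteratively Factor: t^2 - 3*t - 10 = (t + 2)*(t - 5)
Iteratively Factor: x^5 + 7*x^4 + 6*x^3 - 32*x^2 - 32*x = (x + 4)*(x^4 + 3*x^3 - 6*x^2 - 8*x) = x*(x + 4)*(x^3 + 3*x^2 - 6*x - 8) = x*(x - 2)*(x + 4)*(x^2 + 5*x + 4) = x*(x - 2)*(x + 4)^2*(x + 1)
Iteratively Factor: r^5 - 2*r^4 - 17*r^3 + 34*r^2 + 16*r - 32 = (r - 4)*(r^4 + 2*r^3 - 9*r^2 - 2*r + 8) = (r - 4)*(r + 1)*(r^3 + r^2 - 10*r + 8) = (r - 4)*(r - 1)*(r + 1)*(r^2 + 2*r - 8) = (r - 4)*(r - 2)*(r - 1)*(r + 1)*(r + 4)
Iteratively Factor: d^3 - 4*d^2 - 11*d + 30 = (d - 2)*(d^2 - 2*d - 15) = (d - 2)*(d + 3)*(d - 5)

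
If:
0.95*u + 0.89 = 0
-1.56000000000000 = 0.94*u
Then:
No Solution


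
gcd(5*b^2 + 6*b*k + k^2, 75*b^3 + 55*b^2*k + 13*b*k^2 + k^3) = 5*b + k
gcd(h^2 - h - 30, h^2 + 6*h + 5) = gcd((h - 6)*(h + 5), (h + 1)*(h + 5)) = h + 5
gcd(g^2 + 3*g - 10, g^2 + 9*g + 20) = g + 5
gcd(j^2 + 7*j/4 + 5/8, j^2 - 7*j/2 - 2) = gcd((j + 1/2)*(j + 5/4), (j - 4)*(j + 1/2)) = j + 1/2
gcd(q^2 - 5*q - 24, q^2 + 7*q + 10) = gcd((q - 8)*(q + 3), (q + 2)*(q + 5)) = 1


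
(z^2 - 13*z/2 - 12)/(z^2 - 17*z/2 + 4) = (2*z + 3)/(2*z - 1)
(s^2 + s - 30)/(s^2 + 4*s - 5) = (s^2 + s - 30)/(s^2 + 4*s - 5)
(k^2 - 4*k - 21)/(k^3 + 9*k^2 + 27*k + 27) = (k - 7)/(k^2 + 6*k + 9)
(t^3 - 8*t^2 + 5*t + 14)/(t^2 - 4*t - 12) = (-t^3 + 8*t^2 - 5*t - 14)/(-t^2 + 4*t + 12)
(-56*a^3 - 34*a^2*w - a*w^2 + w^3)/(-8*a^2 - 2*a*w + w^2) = (-28*a^2 - 3*a*w + w^2)/(-4*a + w)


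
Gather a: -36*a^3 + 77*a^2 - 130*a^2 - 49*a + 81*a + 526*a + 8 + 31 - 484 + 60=-36*a^3 - 53*a^2 + 558*a - 385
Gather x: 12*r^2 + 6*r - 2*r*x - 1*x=12*r^2 + 6*r + x*(-2*r - 1)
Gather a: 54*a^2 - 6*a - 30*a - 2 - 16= 54*a^2 - 36*a - 18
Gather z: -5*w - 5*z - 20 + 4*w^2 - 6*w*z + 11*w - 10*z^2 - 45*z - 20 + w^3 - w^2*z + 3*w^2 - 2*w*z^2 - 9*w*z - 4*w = w^3 + 7*w^2 + 2*w + z^2*(-2*w - 10) + z*(-w^2 - 15*w - 50) - 40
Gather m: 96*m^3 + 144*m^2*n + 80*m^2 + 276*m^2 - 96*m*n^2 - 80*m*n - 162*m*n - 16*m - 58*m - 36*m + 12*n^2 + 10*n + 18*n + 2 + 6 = 96*m^3 + m^2*(144*n + 356) + m*(-96*n^2 - 242*n - 110) + 12*n^2 + 28*n + 8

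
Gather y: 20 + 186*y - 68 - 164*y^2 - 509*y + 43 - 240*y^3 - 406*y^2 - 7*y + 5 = -240*y^3 - 570*y^2 - 330*y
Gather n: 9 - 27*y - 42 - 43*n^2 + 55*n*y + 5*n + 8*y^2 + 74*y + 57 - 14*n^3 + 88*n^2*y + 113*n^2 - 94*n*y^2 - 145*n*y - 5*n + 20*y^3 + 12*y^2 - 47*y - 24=-14*n^3 + n^2*(88*y + 70) + n*(-94*y^2 - 90*y) + 20*y^3 + 20*y^2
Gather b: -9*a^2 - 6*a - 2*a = -9*a^2 - 8*a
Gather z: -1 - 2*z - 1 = -2*z - 2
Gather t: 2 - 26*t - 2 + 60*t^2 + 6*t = 60*t^2 - 20*t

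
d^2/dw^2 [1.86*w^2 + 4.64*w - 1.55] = 3.72000000000000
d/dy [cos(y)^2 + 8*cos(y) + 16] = -2*(cos(y) + 4)*sin(y)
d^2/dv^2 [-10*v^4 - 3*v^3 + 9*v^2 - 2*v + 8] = -120*v^2 - 18*v + 18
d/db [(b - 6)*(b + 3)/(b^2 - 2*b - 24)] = 1/(b^2 + 8*b + 16)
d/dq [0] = 0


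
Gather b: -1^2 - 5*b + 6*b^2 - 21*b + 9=6*b^2 - 26*b + 8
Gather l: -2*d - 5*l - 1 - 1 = -2*d - 5*l - 2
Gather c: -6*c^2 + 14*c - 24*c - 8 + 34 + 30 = -6*c^2 - 10*c + 56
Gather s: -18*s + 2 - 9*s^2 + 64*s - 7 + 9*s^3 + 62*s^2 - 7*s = 9*s^3 + 53*s^2 + 39*s - 5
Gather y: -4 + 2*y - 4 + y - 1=3*y - 9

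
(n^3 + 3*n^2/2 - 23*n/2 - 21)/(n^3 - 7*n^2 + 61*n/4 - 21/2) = 2*(n^2 + 5*n + 6)/(2*n^2 - 7*n + 6)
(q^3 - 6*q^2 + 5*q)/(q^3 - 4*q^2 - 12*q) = (-q^2 + 6*q - 5)/(-q^2 + 4*q + 12)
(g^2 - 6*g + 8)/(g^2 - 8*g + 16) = (g - 2)/(g - 4)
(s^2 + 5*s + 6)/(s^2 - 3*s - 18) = (s + 2)/(s - 6)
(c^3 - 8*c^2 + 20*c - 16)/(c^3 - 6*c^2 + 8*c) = (c - 2)/c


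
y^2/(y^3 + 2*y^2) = 1/(y + 2)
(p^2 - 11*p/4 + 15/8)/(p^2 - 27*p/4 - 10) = (-8*p^2 + 22*p - 15)/(2*(-4*p^2 + 27*p + 40))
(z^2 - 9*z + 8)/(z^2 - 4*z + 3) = (z - 8)/(z - 3)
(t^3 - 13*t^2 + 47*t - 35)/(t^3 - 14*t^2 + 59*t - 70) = (t - 1)/(t - 2)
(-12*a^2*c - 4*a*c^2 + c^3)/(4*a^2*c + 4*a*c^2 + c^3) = (-6*a + c)/(2*a + c)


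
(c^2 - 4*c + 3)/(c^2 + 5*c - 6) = (c - 3)/(c + 6)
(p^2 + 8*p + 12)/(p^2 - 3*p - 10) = (p + 6)/(p - 5)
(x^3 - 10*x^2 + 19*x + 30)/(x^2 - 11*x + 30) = x + 1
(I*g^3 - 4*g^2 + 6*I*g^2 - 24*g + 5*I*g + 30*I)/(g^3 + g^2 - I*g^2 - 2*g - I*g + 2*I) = (I*g^2 + g*(-5 + 6*I) - 30)/(g^2 + g - 2)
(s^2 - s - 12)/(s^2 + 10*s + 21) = (s - 4)/(s + 7)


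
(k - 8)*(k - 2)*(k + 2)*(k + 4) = k^4 - 4*k^3 - 36*k^2 + 16*k + 128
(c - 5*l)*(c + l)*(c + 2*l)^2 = c^4 - 17*c^2*l^2 - 36*c*l^3 - 20*l^4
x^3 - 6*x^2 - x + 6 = (x - 6)*(x - 1)*(x + 1)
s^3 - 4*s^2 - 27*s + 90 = (s - 6)*(s - 3)*(s + 5)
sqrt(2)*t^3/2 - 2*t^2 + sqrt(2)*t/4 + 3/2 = (t - 3*sqrt(2)/2)*(t - sqrt(2))*(sqrt(2)*t/2 + 1/2)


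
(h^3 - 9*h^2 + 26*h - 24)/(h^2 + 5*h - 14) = (h^2 - 7*h + 12)/(h + 7)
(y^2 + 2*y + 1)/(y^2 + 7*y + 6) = (y + 1)/(y + 6)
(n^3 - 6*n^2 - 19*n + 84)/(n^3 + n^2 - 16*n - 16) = (n^2 - 10*n + 21)/(n^2 - 3*n - 4)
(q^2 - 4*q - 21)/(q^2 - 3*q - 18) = (q - 7)/(q - 6)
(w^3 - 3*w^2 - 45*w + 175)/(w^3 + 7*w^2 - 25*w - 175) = (w - 5)/(w + 5)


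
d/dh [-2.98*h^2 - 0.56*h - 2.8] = -5.96*h - 0.56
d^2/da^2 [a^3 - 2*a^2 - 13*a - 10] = 6*a - 4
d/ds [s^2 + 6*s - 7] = 2*s + 6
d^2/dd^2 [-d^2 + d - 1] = -2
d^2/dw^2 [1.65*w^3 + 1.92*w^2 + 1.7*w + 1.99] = 9.9*w + 3.84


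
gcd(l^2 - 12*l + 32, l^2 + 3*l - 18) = 1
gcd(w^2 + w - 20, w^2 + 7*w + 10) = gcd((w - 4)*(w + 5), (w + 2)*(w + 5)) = w + 5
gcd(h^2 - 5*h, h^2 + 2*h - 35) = h - 5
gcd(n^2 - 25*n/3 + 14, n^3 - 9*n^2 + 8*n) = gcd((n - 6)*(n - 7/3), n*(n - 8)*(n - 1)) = 1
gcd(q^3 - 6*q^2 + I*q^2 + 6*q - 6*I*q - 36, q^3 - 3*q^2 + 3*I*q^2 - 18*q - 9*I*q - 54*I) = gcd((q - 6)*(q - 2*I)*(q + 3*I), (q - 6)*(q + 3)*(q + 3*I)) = q^2 + q*(-6 + 3*I) - 18*I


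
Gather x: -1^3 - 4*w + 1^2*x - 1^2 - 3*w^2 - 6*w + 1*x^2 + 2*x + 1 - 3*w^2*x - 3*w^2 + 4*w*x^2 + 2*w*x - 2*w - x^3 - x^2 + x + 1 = -6*w^2 + 4*w*x^2 - 12*w - x^3 + x*(-3*w^2 + 2*w + 4)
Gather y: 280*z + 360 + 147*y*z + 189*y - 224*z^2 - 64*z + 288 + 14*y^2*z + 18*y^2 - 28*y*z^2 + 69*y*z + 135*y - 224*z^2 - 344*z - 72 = y^2*(14*z + 18) + y*(-28*z^2 + 216*z + 324) - 448*z^2 - 128*z + 576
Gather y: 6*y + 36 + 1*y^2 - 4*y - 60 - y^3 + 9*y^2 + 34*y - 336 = -y^3 + 10*y^2 + 36*y - 360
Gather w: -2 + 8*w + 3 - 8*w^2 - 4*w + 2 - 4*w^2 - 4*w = 3 - 12*w^2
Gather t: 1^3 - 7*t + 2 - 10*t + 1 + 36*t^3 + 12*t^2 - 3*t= 36*t^3 + 12*t^2 - 20*t + 4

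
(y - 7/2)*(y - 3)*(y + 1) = y^3 - 11*y^2/2 + 4*y + 21/2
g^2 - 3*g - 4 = (g - 4)*(g + 1)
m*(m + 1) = m^2 + m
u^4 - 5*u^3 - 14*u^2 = u^2*(u - 7)*(u + 2)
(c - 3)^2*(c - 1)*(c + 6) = c^4 - c^3 - 27*c^2 + 81*c - 54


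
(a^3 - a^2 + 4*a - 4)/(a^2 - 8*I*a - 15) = (-a^3 + a^2 - 4*a + 4)/(-a^2 + 8*I*a + 15)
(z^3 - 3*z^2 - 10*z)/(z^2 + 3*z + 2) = z*(z - 5)/(z + 1)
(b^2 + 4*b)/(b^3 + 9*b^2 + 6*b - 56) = b/(b^2 + 5*b - 14)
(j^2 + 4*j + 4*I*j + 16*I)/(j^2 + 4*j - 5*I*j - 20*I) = (j + 4*I)/(j - 5*I)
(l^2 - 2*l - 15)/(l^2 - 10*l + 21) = (l^2 - 2*l - 15)/(l^2 - 10*l + 21)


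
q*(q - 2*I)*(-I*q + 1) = -I*q^3 - q^2 - 2*I*q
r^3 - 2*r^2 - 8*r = r*(r - 4)*(r + 2)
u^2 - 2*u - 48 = (u - 8)*(u + 6)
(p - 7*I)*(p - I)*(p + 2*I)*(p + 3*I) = p^4 - 3*I*p^3 + 27*p^2 + 13*I*p + 42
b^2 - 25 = (b - 5)*(b + 5)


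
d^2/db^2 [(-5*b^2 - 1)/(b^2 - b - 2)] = 2*(-5*b^3 - 33*b^2 + 3*b - 23)/(b^6 - 3*b^5 - 3*b^4 + 11*b^3 + 6*b^2 - 12*b - 8)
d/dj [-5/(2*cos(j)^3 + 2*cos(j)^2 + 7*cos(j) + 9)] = 20*(6*sin(j)^2 - 4*cos(j) - 13)*sin(j)/(-4*sin(j)^2 + 17*cos(j) + cos(3*j) + 22)^2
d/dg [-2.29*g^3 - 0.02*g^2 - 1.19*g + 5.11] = -6.87*g^2 - 0.04*g - 1.19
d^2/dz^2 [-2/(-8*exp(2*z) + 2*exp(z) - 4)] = ((1 - 16*exp(z))*(4*exp(2*z) - exp(z) + 2) + 2*(8*exp(z) - 1)^2*exp(z))*exp(z)/(4*exp(2*z) - exp(z) + 2)^3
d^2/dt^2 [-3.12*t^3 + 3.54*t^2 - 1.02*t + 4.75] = 7.08 - 18.72*t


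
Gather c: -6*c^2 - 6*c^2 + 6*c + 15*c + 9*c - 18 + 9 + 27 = -12*c^2 + 30*c + 18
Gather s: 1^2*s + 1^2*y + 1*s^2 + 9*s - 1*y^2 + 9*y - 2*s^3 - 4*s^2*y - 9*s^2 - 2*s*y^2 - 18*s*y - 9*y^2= -2*s^3 + s^2*(-4*y - 8) + s*(-2*y^2 - 18*y + 10) - 10*y^2 + 10*y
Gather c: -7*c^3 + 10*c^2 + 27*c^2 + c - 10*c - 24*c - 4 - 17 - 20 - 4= -7*c^3 + 37*c^2 - 33*c - 45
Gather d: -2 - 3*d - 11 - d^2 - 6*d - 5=-d^2 - 9*d - 18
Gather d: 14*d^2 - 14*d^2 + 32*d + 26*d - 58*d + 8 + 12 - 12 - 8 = 0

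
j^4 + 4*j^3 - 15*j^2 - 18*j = j*(j - 3)*(j + 1)*(j + 6)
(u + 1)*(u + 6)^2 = u^3 + 13*u^2 + 48*u + 36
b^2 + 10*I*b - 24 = (b + 4*I)*(b + 6*I)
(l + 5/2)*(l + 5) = l^2 + 15*l/2 + 25/2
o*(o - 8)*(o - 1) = o^3 - 9*o^2 + 8*o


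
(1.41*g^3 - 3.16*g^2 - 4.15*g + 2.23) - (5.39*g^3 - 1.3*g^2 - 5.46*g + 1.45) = -3.98*g^3 - 1.86*g^2 + 1.31*g + 0.78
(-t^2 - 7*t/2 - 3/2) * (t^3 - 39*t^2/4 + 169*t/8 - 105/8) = -t^5 + 25*t^4/4 + 23*t^3/2 - 739*t^2/16 + 57*t/4 + 315/16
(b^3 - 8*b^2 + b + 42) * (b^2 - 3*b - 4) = b^5 - 11*b^4 + 21*b^3 + 71*b^2 - 130*b - 168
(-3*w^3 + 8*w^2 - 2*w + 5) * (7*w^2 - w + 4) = -21*w^5 + 59*w^4 - 34*w^3 + 69*w^2 - 13*w + 20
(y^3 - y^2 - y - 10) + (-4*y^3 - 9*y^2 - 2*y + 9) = -3*y^3 - 10*y^2 - 3*y - 1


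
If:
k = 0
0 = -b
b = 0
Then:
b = 0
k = 0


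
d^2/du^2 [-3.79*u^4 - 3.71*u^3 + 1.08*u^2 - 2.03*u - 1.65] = -45.48*u^2 - 22.26*u + 2.16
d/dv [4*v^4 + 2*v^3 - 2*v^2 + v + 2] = 16*v^3 + 6*v^2 - 4*v + 1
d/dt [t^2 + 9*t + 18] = 2*t + 9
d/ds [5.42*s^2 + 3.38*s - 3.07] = 10.84*s + 3.38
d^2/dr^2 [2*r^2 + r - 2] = 4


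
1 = 1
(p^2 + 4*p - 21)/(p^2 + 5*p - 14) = (p - 3)/(p - 2)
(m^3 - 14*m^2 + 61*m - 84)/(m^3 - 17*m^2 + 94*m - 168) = (m - 3)/(m - 6)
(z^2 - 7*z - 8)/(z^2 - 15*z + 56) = (z + 1)/(z - 7)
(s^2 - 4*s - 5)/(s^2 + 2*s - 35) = (s + 1)/(s + 7)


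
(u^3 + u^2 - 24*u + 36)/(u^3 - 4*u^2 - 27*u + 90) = (u^2 + 4*u - 12)/(u^2 - u - 30)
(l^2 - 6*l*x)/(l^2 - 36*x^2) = l/(l + 6*x)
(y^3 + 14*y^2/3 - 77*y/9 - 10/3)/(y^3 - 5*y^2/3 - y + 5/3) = (y^2 + 19*y/3 + 2)/(y^2 - 1)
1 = 1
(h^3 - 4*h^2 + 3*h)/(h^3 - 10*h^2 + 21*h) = (h - 1)/(h - 7)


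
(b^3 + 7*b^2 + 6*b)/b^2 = b + 7 + 6/b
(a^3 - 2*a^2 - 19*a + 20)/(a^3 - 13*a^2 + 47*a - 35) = (a + 4)/(a - 7)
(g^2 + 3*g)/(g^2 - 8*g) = (g + 3)/(g - 8)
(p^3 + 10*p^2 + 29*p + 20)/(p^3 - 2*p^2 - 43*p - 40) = (p + 4)/(p - 8)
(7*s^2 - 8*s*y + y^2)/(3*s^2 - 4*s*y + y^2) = (-7*s + y)/(-3*s + y)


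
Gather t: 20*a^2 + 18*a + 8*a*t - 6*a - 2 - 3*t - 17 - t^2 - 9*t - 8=20*a^2 + 12*a - t^2 + t*(8*a - 12) - 27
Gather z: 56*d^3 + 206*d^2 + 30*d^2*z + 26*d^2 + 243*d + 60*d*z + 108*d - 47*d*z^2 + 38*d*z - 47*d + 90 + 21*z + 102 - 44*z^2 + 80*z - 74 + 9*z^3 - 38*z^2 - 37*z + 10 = 56*d^3 + 232*d^2 + 304*d + 9*z^3 + z^2*(-47*d - 82) + z*(30*d^2 + 98*d + 64) + 128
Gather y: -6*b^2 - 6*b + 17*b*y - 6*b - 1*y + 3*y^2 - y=-6*b^2 - 12*b + 3*y^2 + y*(17*b - 2)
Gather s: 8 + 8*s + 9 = 8*s + 17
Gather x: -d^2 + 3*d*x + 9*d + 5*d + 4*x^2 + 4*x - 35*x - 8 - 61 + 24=-d^2 + 14*d + 4*x^2 + x*(3*d - 31) - 45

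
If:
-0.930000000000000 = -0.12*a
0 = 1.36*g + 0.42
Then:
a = 7.75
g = -0.31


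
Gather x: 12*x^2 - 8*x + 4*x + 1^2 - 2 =12*x^2 - 4*x - 1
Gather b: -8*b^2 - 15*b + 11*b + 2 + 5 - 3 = -8*b^2 - 4*b + 4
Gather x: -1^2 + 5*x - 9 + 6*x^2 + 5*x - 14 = 6*x^2 + 10*x - 24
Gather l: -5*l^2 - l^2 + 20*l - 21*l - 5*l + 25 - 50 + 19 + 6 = -6*l^2 - 6*l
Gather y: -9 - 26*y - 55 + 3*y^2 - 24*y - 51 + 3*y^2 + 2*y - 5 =6*y^2 - 48*y - 120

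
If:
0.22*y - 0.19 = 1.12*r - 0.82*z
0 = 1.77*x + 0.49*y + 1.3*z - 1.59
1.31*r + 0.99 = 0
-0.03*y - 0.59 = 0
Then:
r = -0.76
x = 3.06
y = -19.67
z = 4.48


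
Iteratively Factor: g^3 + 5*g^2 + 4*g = (g)*(g^2 + 5*g + 4) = g*(g + 1)*(g + 4)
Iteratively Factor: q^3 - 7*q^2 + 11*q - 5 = (q - 1)*(q^2 - 6*q + 5) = (q - 5)*(q - 1)*(q - 1)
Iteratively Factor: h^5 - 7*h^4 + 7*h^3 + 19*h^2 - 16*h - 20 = (h - 5)*(h^4 - 2*h^3 - 3*h^2 + 4*h + 4) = (h - 5)*(h - 2)*(h^3 - 3*h - 2) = (h - 5)*(h - 2)^2*(h^2 + 2*h + 1) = (h - 5)*(h - 2)^2*(h + 1)*(h + 1)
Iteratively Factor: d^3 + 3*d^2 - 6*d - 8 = (d + 4)*(d^2 - d - 2) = (d - 2)*(d + 4)*(d + 1)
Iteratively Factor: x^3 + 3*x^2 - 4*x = (x + 4)*(x^2 - x) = (x - 1)*(x + 4)*(x)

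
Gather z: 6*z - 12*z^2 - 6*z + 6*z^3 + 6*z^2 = 6*z^3 - 6*z^2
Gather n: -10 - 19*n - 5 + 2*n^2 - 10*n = 2*n^2 - 29*n - 15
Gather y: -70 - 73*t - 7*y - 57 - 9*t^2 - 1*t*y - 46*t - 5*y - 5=-9*t^2 - 119*t + y*(-t - 12) - 132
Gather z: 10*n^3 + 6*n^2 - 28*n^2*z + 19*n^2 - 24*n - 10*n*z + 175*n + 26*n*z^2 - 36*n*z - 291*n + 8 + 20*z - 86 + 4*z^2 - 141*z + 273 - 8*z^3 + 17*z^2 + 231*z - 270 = 10*n^3 + 25*n^2 - 140*n - 8*z^3 + z^2*(26*n + 21) + z*(-28*n^2 - 46*n + 110) - 75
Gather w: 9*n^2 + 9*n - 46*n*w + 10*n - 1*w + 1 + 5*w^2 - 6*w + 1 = 9*n^2 + 19*n + 5*w^2 + w*(-46*n - 7) + 2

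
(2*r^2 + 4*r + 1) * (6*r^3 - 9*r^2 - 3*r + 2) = 12*r^5 + 6*r^4 - 36*r^3 - 17*r^2 + 5*r + 2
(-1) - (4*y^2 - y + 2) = -4*y^2 + y - 3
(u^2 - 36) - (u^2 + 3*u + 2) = -3*u - 38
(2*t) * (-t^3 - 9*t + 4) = -2*t^4 - 18*t^2 + 8*t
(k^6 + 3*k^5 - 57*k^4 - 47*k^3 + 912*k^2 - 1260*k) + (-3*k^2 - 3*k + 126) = k^6 + 3*k^5 - 57*k^4 - 47*k^3 + 909*k^2 - 1263*k + 126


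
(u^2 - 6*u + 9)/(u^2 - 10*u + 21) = (u - 3)/(u - 7)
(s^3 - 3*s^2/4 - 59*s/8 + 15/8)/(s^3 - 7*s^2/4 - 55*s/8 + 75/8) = (4*s - 1)/(4*s - 5)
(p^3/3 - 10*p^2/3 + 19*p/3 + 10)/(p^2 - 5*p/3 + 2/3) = (p^3 - 10*p^2 + 19*p + 30)/(3*p^2 - 5*p + 2)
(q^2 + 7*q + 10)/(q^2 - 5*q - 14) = (q + 5)/(q - 7)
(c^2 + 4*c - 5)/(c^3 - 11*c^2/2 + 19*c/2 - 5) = 2*(c + 5)/(2*c^2 - 9*c + 10)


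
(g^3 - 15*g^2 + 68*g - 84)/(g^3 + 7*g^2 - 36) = (g^2 - 13*g + 42)/(g^2 + 9*g + 18)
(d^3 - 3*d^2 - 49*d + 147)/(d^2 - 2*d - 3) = (d^2 - 49)/(d + 1)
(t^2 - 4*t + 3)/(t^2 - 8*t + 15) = (t - 1)/(t - 5)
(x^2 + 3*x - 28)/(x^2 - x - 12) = (x + 7)/(x + 3)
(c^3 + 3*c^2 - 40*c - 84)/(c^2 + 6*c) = (c^3 + 3*c^2 - 40*c - 84)/(c*(c + 6))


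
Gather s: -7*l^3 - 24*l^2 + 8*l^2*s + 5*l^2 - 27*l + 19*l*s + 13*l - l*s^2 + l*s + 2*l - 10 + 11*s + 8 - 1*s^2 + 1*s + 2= -7*l^3 - 19*l^2 - 12*l + s^2*(-l - 1) + s*(8*l^2 + 20*l + 12)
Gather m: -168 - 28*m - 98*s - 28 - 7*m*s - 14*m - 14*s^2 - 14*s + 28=m*(-7*s - 42) - 14*s^2 - 112*s - 168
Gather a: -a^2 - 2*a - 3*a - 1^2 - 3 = -a^2 - 5*a - 4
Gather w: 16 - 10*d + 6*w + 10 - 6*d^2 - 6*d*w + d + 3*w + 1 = -6*d^2 - 9*d + w*(9 - 6*d) + 27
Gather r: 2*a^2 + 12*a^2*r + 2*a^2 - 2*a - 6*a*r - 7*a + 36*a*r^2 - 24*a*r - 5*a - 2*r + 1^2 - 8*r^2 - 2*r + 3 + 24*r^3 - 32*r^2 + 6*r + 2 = 4*a^2 - 14*a + 24*r^3 + r^2*(36*a - 40) + r*(12*a^2 - 30*a + 2) + 6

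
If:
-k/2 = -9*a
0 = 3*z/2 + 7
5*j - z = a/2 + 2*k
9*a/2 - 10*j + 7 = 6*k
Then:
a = 98/1059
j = -91/353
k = 588/353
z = -14/3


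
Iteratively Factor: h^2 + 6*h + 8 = (h + 2)*(h + 4)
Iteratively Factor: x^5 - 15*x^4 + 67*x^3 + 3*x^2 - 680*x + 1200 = (x + 3)*(x^4 - 18*x^3 + 121*x^2 - 360*x + 400) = (x - 4)*(x + 3)*(x^3 - 14*x^2 + 65*x - 100) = (x - 4)^2*(x + 3)*(x^2 - 10*x + 25) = (x - 5)*(x - 4)^2*(x + 3)*(x - 5)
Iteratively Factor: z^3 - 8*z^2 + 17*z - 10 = (z - 2)*(z^2 - 6*z + 5) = (z - 5)*(z - 2)*(z - 1)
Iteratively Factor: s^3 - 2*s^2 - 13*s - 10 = (s + 1)*(s^2 - 3*s - 10) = (s + 1)*(s + 2)*(s - 5)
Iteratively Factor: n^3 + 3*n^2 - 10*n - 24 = (n + 4)*(n^2 - n - 6) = (n + 2)*(n + 4)*(n - 3)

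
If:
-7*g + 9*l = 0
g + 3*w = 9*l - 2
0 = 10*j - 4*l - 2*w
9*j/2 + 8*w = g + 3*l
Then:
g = 89/238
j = 142/1071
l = 89/306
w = 29/357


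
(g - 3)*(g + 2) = g^2 - g - 6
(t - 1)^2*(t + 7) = t^3 + 5*t^2 - 13*t + 7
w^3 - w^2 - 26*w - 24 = (w - 6)*(w + 1)*(w + 4)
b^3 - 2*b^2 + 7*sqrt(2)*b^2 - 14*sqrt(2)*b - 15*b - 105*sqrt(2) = (b - 5)*(b + 3)*(b + 7*sqrt(2))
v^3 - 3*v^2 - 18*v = v*(v - 6)*(v + 3)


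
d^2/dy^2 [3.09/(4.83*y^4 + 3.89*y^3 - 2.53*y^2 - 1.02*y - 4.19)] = ((-179.0964*y^2 - 72.1206*y + 15.6354)*(-4.83*y^4 - 3.89*y^3 + 2.53*y^2 + 1.02*y + 4.19) - 3.09*(19.32*y^3 + 11.67*y^2 - 5.06*y - 1.02)*(38.64*y^3 + 23.34*y^2 - 10.12*y - 2.04))/(-4.83*y^4 - 3.89*y^3 + 2.53*y^2 + 1.02*y + 4.19)^3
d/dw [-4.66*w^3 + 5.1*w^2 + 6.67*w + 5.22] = -13.98*w^2 + 10.2*w + 6.67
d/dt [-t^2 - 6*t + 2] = -2*t - 6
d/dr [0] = 0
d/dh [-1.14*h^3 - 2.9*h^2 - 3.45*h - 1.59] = -3.42*h^2 - 5.8*h - 3.45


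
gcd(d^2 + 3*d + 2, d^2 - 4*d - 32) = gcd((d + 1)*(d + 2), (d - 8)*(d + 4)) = 1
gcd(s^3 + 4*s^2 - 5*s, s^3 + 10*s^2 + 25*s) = s^2 + 5*s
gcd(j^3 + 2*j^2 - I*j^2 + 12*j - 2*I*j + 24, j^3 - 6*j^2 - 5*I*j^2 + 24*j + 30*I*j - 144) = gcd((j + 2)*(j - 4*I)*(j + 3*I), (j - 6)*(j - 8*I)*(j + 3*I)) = j + 3*I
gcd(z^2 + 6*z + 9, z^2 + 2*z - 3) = z + 3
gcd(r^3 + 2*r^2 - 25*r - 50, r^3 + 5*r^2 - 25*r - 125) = r^2 - 25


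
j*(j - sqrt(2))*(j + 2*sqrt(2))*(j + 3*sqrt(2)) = j^4 + 4*sqrt(2)*j^3 + 2*j^2 - 12*sqrt(2)*j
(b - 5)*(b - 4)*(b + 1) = b^3 - 8*b^2 + 11*b + 20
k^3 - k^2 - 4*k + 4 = (k - 2)*(k - 1)*(k + 2)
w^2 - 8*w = w*(w - 8)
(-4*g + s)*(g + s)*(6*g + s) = -24*g^3 - 22*g^2*s + 3*g*s^2 + s^3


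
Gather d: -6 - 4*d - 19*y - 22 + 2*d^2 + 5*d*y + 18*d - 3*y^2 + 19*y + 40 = 2*d^2 + d*(5*y + 14) - 3*y^2 + 12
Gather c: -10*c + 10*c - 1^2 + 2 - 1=0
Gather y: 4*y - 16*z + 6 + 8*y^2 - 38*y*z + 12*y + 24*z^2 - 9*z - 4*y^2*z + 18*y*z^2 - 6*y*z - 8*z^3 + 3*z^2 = y^2*(8 - 4*z) + y*(18*z^2 - 44*z + 16) - 8*z^3 + 27*z^2 - 25*z + 6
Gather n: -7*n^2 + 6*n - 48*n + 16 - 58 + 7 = -7*n^2 - 42*n - 35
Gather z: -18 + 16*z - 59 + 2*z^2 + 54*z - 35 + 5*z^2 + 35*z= 7*z^2 + 105*z - 112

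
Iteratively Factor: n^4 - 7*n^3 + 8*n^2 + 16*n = (n + 1)*(n^3 - 8*n^2 + 16*n) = n*(n + 1)*(n^2 - 8*n + 16) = n*(n - 4)*(n + 1)*(n - 4)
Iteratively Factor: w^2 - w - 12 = (w - 4)*(w + 3)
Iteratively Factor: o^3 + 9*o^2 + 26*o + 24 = (o + 2)*(o^2 + 7*o + 12) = (o + 2)*(o + 4)*(o + 3)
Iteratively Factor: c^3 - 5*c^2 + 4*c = (c - 4)*(c^2 - c) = (c - 4)*(c - 1)*(c)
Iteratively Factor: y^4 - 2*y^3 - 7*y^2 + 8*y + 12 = (y - 2)*(y^3 - 7*y - 6) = (y - 2)*(y + 2)*(y^2 - 2*y - 3) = (y - 2)*(y + 1)*(y + 2)*(y - 3)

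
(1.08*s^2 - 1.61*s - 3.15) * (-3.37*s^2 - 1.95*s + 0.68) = -3.6396*s^4 + 3.3197*s^3 + 14.4894*s^2 + 5.0477*s - 2.142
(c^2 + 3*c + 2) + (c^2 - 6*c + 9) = 2*c^2 - 3*c + 11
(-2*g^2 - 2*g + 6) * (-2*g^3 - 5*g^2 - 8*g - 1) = 4*g^5 + 14*g^4 + 14*g^3 - 12*g^2 - 46*g - 6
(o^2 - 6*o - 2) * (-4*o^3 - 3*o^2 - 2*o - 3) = -4*o^5 + 21*o^4 + 24*o^3 + 15*o^2 + 22*o + 6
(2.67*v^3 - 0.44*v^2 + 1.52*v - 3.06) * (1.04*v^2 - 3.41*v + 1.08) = 2.7768*v^5 - 9.5623*v^4 + 5.9648*v^3 - 8.8408*v^2 + 12.0762*v - 3.3048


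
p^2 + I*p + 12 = (p - 3*I)*(p + 4*I)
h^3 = h^3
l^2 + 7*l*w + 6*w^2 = (l + w)*(l + 6*w)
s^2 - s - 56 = (s - 8)*(s + 7)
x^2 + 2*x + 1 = (x + 1)^2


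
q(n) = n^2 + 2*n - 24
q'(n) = 2*n + 2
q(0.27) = -23.39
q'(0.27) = 2.54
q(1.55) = -18.50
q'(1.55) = 5.10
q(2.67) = -11.53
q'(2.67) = 7.34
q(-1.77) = -24.41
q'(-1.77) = -1.54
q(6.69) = 34.14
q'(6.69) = 15.38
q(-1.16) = -24.97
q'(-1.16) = -0.32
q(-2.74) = -21.97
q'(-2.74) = -3.48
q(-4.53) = -12.54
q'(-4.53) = -7.06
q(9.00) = 75.00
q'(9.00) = 20.00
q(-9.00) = 39.00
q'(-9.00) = -16.00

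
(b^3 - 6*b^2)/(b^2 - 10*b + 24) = b^2/(b - 4)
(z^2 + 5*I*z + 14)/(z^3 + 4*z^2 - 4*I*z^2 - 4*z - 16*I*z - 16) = (z + 7*I)/(z^2 + 2*z*(2 - I) - 8*I)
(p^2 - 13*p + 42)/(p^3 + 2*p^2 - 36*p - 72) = (p - 7)/(p^2 + 8*p + 12)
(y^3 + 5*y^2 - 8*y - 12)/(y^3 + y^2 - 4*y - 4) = (y + 6)/(y + 2)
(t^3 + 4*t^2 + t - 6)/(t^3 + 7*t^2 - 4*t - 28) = (t^2 + 2*t - 3)/(t^2 + 5*t - 14)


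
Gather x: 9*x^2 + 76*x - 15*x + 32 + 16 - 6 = 9*x^2 + 61*x + 42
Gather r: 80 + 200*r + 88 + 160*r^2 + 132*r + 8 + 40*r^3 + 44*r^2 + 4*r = 40*r^3 + 204*r^2 + 336*r + 176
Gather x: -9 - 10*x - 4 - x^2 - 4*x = -x^2 - 14*x - 13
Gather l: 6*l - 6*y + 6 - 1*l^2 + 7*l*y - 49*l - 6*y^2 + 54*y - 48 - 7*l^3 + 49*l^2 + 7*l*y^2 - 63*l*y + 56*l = -7*l^3 + 48*l^2 + l*(7*y^2 - 56*y + 13) - 6*y^2 + 48*y - 42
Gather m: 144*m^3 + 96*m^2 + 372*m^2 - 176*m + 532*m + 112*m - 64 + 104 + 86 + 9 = 144*m^3 + 468*m^2 + 468*m + 135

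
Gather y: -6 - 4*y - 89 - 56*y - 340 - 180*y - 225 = -240*y - 660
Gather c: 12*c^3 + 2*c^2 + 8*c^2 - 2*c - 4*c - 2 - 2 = 12*c^3 + 10*c^2 - 6*c - 4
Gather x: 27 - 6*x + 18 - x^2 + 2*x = -x^2 - 4*x + 45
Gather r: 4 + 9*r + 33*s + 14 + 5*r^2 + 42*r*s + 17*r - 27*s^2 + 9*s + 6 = 5*r^2 + r*(42*s + 26) - 27*s^2 + 42*s + 24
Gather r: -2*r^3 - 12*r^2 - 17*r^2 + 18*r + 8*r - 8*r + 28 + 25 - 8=-2*r^3 - 29*r^2 + 18*r + 45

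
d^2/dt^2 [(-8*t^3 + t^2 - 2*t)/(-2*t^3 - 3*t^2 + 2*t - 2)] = 4*(-26*t^6 + 60*t^5 - 84*t^4 + 16*t^3 - 63*t^2 + 30*t + 2)/(8*t^9 + 36*t^8 + 30*t^7 - 21*t^6 + 42*t^5 + 42*t^4 - 56*t^3 + 60*t^2 - 24*t + 8)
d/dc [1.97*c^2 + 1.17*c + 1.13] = 3.94*c + 1.17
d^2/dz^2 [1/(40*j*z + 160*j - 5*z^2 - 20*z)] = 2*(8*j*z + 32*j - z^2 - 4*z + 4*(-4*j + z + 2)^2)/(5*(8*j*z + 32*j - z^2 - 4*z)^3)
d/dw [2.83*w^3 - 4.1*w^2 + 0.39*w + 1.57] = 8.49*w^2 - 8.2*w + 0.39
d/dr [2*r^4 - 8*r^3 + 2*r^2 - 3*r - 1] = 8*r^3 - 24*r^2 + 4*r - 3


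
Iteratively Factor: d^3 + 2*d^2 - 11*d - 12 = (d + 4)*(d^2 - 2*d - 3) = (d - 3)*(d + 4)*(d + 1)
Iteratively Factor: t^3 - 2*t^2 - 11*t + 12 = (t - 1)*(t^2 - t - 12) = (t - 1)*(t + 3)*(t - 4)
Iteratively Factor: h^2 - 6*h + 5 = (h - 5)*(h - 1)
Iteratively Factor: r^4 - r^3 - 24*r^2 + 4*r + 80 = (r + 4)*(r^3 - 5*r^2 - 4*r + 20) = (r - 2)*(r + 4)*(r^2 - 3*r - 10) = (r - 5)*(r - 2)*(r + 4)*(r + 2)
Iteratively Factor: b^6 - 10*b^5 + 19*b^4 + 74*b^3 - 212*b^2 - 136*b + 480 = (b - 3)*(b^5 - 7*b^4 - 2*b^3 + 68*b^2 - 8*b - 160) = (b - 3)*(b + 2)*(b^4 - 9*b^3 + 16*b^2 + 36*b - 80) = (b - 3)*(b - 2)*(b + 2)*(b^3 - 7*b^2 + 2*b + 40) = (b - 5)*(b - 3)*(b - 2)*(b + 2)*(b^2 - 2*b - 8) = (b - 5)*(b - 4)*(b - 3)*(b - 2)*(b + 2)*(b + 2)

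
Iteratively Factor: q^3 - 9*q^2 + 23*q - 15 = (q - 3)*(q^2 - 6*q + 5) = (q - 3)*(q - 1)*(q - 5)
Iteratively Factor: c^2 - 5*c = (c - 5)*(c)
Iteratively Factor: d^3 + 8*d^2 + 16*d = (d + 4)*(d^2 + 4*d) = d*(d + 4)*(d + 4)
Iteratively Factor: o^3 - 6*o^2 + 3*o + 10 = (o + 1)*(o^2 - 7*o + 10) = (o - 5)*(o + 1)*(o - 2)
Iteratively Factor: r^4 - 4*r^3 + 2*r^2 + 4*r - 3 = (r + 1)*(r^3 - 5*r^2 + 7*r - 3) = (r - 1)*(r + 1)*(r^2 - 4*r + 3) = (r - 3)*(r - 1)*(r + 1)*(r - 1)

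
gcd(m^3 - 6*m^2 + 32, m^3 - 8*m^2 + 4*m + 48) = m^2 - 2*m - 8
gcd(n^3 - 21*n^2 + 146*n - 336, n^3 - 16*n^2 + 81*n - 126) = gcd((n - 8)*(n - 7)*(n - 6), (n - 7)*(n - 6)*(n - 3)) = n^2 - 13*n + 42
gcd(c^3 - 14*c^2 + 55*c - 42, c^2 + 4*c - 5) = c - 1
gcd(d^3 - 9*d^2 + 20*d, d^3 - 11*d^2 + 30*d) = d^2 - 5*d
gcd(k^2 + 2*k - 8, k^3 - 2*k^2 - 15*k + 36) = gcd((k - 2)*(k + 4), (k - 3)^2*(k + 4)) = k + 4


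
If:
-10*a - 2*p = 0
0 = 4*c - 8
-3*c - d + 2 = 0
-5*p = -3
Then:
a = -3/25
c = 2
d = -4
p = 3/5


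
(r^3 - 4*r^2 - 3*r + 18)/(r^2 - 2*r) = (r^3 - 4*r^2 - 3*r + 18)/(r*(r - 2))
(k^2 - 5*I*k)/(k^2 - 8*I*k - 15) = k/(k - 3*I)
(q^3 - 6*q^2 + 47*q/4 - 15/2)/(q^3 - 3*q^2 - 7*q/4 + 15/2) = (2*q - 3)/(2*q + 3)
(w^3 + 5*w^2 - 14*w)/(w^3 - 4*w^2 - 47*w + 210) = w*(w - 2)/(w^2 - 11*w + 30)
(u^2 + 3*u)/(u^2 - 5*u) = (u + 3)/(u - 5)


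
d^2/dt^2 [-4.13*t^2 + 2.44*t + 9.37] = -8.26000000000000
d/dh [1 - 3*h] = -3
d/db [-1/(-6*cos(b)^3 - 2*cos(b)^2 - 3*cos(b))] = (18*sin(b) + 3*sin(b)/cos(b)^2 + 4*tan(b))/(-6*sin(b)^2 + 2*cos(b) + 9)^2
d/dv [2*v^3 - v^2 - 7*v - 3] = 6*v^2 - 2*v - 7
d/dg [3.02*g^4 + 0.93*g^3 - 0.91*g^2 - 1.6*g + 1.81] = 12.08*g^3 + 2.79*g^2 - 1.82*g - 1.6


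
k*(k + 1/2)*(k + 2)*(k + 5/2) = k^4 + 5*k^3 + 29*k^2/4 + 5*k/2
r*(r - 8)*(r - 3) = r^3 - 11*r^2 + 24*r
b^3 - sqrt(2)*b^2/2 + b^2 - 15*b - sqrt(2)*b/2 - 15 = (b + 1)*(b - 3*sqrt(2))*(b + 5*sqrt(2)/2)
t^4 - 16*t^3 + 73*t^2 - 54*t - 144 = (t - 8)*(t - 6)*(t - 3)*(t + 1)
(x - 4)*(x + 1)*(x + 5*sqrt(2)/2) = x^3 - 3*x^2 + 5*sqrt(2)*x^2/2 - 15*sqrt(2)*x/2 - 4*x - 10*sqrt(2)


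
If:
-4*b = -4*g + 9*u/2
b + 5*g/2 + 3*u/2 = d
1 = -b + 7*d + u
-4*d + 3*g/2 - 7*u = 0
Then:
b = 361/2246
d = 401/2246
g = 68/1123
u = -100/1123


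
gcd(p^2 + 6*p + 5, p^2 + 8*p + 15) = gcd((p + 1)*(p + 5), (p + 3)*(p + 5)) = p + 5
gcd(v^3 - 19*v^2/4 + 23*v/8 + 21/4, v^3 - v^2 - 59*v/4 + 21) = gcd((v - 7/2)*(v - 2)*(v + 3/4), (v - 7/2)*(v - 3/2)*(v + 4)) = v - 7/2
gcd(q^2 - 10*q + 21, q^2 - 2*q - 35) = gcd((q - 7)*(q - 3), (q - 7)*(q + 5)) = q - 7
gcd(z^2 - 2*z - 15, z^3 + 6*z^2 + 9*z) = z + 3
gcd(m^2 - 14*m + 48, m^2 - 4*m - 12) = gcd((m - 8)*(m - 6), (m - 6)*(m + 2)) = m - 6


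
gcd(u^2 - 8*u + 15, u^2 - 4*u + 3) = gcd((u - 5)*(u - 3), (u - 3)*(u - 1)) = u - 3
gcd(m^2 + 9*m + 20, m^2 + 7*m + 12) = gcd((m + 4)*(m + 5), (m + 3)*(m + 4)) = m + 4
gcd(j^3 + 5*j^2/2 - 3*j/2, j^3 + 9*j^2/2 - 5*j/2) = j^2 - j/2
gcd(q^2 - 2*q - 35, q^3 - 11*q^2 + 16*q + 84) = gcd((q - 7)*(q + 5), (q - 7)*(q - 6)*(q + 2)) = q - 7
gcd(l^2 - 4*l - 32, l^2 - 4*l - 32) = l^2 - 4*l - 32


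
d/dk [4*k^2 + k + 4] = 8*k + 1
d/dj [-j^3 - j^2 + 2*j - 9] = -3*j^2 - 2*j + 2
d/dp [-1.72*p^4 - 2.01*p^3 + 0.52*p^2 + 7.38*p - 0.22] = -6.88*p^3 - 6.03*p^2 + 1.04*p + 7.38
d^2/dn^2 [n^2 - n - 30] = 2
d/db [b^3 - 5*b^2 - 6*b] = 3*b^2 - 10*b - 6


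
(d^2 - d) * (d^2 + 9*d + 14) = d^4 + 8*d^3 + 5*d^2 - 14*d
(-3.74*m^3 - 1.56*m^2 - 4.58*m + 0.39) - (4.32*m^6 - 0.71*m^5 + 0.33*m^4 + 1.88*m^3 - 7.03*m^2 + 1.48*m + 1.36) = -4.32*m^6 + 0.71*m^5 - 0.33*m^4 - 5.62*m^3 + 5.47*m^2 - 6.06*m - 0.97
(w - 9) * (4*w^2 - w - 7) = 4*w^3 - 37*w^2 + 2*w + 63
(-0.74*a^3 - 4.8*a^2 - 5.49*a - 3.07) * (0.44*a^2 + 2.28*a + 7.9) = -0.3256*a^5 - 3.7992*a^4 - 19.2056*a^3 - 51.788*a^2 - 50.3706*a - 24.253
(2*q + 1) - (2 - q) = 3*q - 1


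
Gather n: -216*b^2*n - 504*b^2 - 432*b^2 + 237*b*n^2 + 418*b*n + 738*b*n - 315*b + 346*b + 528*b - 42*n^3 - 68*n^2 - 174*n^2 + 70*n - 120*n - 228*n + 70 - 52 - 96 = -936*b^2 + 559*b - 42*n^3 + n^2*(237*b - 242) + n*(-216*b^2 + 1156*b - 278) - 78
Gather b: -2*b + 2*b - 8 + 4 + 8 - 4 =0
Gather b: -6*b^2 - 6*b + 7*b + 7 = -6*b^2 + b + 7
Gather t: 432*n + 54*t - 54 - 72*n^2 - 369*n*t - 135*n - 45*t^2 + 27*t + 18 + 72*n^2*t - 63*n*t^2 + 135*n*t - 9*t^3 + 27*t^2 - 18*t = -72*n^2 + 297*n - 9*t^3 + t^2*(-63*n - 18) + t*(72*n^2 - 234*n + 63) - 36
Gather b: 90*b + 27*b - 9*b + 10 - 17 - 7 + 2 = 108*b - 12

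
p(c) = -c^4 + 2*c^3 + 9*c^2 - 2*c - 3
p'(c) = -4*c^3 + 6*c^2 + 18*c - 2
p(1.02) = 5.36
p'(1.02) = 18.36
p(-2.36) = -5.46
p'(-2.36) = 41.51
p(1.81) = 23.99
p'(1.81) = 26.52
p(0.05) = -3.08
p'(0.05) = -1.09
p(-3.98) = -229.48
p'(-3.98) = 273.58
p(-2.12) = 2.43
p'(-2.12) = 24.92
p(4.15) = -9.97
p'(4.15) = -109.86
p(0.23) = -2.96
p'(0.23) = 2.41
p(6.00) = -555.00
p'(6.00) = -542.00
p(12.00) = -16011.00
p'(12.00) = -5834.00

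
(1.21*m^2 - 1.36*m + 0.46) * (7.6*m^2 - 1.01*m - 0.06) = 9.196*m^4 - 11.5581*m^3 + 4.797*m^2 - 0.383*m - 0.0276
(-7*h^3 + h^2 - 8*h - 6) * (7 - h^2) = 7*h^5 - h^4 - 41*h^3 + 13*h^2 - 56*h - 42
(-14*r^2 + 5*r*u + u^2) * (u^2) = -14*r^2*u^2 + 5*r*u^3 + u^4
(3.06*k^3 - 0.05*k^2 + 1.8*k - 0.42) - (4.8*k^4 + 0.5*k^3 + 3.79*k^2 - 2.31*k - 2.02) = -4.8*k^4 + 2.56*k^3 - 3.84*k^2 + 4.11*k + 1.6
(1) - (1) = 0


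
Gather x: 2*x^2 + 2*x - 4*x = 2*x^2 - 2*x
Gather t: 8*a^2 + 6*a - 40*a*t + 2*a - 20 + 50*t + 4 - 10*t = 8*a^2 + 8*a + t*(40 - 40*a) - 16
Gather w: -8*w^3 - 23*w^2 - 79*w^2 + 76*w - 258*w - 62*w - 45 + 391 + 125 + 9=-8*w^3 - 102*w^2 - 244*w + 480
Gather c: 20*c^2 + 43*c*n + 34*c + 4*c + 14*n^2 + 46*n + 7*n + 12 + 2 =20*c^2 + c*(43*n + 38) + 14*n^2 + 53*n + 14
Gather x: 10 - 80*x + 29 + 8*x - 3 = 36 - 72*x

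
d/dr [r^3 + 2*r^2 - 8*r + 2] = 3*r^2 + 4*r - 8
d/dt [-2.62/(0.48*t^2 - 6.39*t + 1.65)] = (2.5152*t - 16.7418)/(0.48*t^2 - 6.39*t + 1.65)^2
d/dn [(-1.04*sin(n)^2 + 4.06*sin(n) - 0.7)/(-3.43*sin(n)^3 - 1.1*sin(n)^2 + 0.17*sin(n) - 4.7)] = (-3.5672*sin(n)^4 + 27.8516*sin(n)^3 - 2.9138*sin(n)^2 + 8.236*sin(n) - 18.963)*cos(n)/(11.7649*sin(n)^6 + 7.546*sin(n)^5 + 0.0438000000000001*sin(n)^4 + 31.868*sin(n)^3 + 10.3689*sin(n)^2 - 1.598*sin(n) + 22.09)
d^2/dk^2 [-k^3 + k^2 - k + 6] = 2 - 6*k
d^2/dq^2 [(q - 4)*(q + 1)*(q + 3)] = 6*q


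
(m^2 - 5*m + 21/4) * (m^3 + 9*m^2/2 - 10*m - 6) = m^5 - m^4/2 - 109*m^3/4 + 541*m^2/8 - 45*m/2 - 63/2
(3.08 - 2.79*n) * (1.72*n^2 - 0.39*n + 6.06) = -4.7988*n^3 + 6.3857*n^2 - 18.1086*n + 18.6648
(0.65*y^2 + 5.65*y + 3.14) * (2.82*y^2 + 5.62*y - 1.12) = 1.833*y^4 + 19.586*y^3 + 39.8798*y^2 + 11.3188*y - 3.5168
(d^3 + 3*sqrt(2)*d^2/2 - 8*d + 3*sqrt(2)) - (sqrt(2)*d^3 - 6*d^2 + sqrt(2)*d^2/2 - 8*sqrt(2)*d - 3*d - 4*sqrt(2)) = -sqrt(2)*d^3 + d^3 + sqrt(2)*d^2 + 6*d^2 - 5*d + 8*sqrt(2)*d + 7*sqrt(2)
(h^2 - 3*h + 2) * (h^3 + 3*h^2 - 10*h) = h^5 - 17*h^3 + 36*h^2 - 20*h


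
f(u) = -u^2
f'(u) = -2*u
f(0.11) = -0.01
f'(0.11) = -0.22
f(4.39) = -19.27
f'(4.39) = -8.78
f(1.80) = -3.24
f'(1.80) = -3.60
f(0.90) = -0.81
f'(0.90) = -1.80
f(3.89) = -15.13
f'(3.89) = -7.78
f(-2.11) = -4.45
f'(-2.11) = 4.22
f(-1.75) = -3.06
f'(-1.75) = 3.50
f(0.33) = -0.11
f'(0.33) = -0.66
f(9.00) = -81.00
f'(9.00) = -18.00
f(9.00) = -81.00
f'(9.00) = -18.00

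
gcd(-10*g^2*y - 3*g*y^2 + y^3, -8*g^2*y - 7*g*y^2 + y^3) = y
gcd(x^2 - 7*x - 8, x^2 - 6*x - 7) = x + 1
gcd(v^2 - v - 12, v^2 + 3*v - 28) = v - 4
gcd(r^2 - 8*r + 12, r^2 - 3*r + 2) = r - 2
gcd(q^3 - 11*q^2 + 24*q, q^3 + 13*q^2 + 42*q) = q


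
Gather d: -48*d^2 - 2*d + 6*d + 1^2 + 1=-48*d^2 + 4*d + 2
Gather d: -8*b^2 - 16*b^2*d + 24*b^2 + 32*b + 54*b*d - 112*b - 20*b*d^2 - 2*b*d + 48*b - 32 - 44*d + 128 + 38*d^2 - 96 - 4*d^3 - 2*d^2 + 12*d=16*b^2 - 32*b - 4*d^3 + d^2*(36 - 20*b) + d*(-16*b^2 + 52*b - 32)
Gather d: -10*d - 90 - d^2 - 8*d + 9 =-d^2 - 18*d - 81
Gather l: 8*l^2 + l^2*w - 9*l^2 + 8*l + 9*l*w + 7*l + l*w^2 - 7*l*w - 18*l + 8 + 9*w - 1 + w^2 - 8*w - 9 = l^2*(w - 1) + l*(w^2 + 2*w - 3) + w^2 + w - 2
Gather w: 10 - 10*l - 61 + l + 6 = -9*l - 45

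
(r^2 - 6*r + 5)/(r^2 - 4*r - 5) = (r - 1)/(r + 1)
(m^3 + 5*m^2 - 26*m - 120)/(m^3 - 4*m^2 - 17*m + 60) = (m + 6)/(m - 3)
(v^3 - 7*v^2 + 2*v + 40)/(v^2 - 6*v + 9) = (v^3 - 7*v^2 + 2*v + 40)/(v^2 - 6*v + 9)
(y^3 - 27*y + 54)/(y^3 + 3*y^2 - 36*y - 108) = (y^2 - 6*y + 9)/(y^2 - 3*y - 18)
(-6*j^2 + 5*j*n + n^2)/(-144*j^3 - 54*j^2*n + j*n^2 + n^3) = (j - n)/(24*j^2 + 5*j*n - n^2)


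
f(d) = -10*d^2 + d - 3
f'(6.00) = -119.00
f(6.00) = -357.00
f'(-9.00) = 181.00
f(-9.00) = -822.00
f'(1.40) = -27.00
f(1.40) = -21.20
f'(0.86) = -16.20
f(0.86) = -9.54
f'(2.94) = -57.80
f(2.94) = -86.50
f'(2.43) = -47.60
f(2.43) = -59.62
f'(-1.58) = 32.60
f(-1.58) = -29.54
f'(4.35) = -86.00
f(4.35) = -187.88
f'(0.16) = -2.20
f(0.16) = -3.10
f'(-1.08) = 22.60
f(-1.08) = -15.74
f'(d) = 1 - 20*d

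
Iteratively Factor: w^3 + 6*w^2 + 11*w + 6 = (w + 2)*(w^2 + 4*w + 3) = (w + 1)*(w + 2)*(w + 3)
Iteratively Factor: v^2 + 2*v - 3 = (v + 3)*(v - 1)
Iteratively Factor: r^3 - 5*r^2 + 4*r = (r - 4)*(r^2 - r) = (r - 4)*(r - 1)*(r)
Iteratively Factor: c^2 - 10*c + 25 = (c - 5)*(c - 5)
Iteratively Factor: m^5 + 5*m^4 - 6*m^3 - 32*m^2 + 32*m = (m)*(m^4 + 5*m^3 - 6*m^2 - 32*m + 32) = m*(m - 2)*(m^3 + 7*m^2 + 8*m - 16) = m*(m - 2)*(m + 4)*(m^2 + 3*m - 4) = m*(m - 2)*(m + 4)^2*(m - 1)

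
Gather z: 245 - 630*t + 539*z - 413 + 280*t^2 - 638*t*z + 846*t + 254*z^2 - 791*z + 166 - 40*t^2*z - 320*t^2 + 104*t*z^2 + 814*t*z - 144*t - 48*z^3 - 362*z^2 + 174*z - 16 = -40*t^2 + 72*t - 48*z^3 + z^2*(104*t - 108) + z*(-40*t^2 + 176*t - 78) - 18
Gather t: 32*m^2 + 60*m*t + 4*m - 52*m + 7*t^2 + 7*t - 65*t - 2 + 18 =32*m^2 - 48*m + 7*t^2 + t*(60*m - 58) + 16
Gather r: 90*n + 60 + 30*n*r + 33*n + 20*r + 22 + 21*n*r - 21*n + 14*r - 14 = 102*n + r*(51*n + 34) + 68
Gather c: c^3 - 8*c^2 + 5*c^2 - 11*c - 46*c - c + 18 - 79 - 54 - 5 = c^3 - 3*c^2 - 58*c - 120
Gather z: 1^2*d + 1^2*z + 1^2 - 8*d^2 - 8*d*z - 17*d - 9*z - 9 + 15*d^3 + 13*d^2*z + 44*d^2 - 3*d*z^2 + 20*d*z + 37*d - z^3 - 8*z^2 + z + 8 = 15*d^3 + 36*d^2 + 21*d - z^3 + z^2*(-3*d - 8) + z*(13*d^2 + 12*d - 7)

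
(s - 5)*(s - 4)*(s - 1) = s^3 - 10*s^2 + 29*s - 20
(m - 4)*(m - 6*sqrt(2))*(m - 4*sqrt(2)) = m^3 - 10*sqrt(2)*m^2 - 4*m^2 + 48*m + 40*sqrt(2)*m - 192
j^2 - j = j*(j - 1)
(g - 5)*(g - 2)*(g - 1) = g^3 - 8*g^2 + 17*g - 10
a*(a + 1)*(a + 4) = a^3 + 5*a^2 + 4*a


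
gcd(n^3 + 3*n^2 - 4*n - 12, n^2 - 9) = n + 3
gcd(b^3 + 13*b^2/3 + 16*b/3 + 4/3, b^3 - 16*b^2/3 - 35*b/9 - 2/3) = b + 1/3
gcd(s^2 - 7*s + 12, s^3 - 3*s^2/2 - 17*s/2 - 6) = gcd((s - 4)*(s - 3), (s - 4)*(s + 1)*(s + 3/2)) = s - 4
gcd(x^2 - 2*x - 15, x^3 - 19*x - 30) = x^2 - 2*x - 15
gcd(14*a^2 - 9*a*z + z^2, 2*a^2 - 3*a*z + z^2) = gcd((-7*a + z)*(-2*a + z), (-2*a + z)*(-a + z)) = -2*a + z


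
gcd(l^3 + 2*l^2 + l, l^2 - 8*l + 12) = 1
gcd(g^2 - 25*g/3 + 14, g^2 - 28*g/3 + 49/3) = g - 7/3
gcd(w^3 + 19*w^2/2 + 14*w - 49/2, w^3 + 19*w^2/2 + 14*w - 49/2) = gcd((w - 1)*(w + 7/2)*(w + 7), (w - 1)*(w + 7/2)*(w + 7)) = w^3 + 19*w^2/2 + 14*w - 49/2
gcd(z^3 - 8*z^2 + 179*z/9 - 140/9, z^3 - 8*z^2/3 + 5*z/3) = z - 5/3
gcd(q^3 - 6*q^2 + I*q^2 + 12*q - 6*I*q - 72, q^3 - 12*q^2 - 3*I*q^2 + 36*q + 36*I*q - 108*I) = q^2 + q*(-6 - 3*I) + 18*I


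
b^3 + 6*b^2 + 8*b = b*(b + 2)*(b + 4)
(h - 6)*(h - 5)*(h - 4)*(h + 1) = h^4 - 14*h^3 + 59*h^2 - 46*h - 120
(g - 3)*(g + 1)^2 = g^3 - g^2 - 5*g - 3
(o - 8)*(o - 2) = o^2 - 10*o + 16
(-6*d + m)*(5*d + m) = -30*d^2 - d*m + m^2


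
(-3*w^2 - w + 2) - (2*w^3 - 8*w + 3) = -2*w^3 - 3*w^2 + 7*w - 1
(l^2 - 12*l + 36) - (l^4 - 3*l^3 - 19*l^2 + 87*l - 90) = -l^4 + 3*l^3 + 20*l^2 - 99*l + 126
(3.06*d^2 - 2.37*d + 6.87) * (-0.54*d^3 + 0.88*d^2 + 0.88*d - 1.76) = -1.6524*d^5 + 3.9726*d^4 - 3.1026*d^3 - 1.4256*d^2 + 10.2168*d - 12.0912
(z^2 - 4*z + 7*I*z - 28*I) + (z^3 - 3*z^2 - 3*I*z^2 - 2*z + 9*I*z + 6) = z^3 - 2*z^2 - 3*I*z^2 - 6*z + 16*I*z + 6 - 28*I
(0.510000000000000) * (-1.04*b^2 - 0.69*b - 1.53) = -0.5304*b^2 - 0.3519*b - 0.7803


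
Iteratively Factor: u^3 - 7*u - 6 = (u + 1)*(u^2 - u - 6) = (u + 1)*(u + 2)*(u - 3)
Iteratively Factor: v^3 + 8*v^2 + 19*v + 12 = (v + 4)*(v^2 + 4*v + 3) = (v + 1)*(v + 4)*(v + 3)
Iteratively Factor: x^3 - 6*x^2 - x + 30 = (x + 2)*(x^2 - 8*x + 15) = (x - 5)*(x + 2)*(x - 3)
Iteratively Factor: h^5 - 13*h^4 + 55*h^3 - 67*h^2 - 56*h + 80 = (h - 4)*(h^4 - 9*h^3 + 19*h^2 + 9*h - 20) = (h - 4)^2*(h^3 - 5*h^2 - h + 5) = (h - 5)*(h - 4)^2*(h^2 - 1) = (h - 5)*(h - 4)^2*(h - 1)*(h + 1)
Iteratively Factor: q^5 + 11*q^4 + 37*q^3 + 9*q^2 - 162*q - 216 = (q + 3)*(q^4 + 8*q^3 + 13*q^2 - 30*q - 72) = (q - 2)*(q + 3)*(q^3 + 10*q^2 + 33*q + 36) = (q - 2)*(q + 3)^2*(q^2 + 7*q + 12) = (q - 2)*(q + 3)^2*(q + 4)*(q + 3)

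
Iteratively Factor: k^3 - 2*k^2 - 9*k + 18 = (k + 3)*(k^2 - 5*k + 6) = (k - 2)*(k + 3)*(k - 3)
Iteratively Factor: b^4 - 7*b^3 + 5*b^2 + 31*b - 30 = (b - 3)*(b^3 - 4*b^2 - 7*b + 10) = (b - 3)*(b - 1)*(b^2 - 3*b - 10) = (b - 5)*(b - 3)*(b - 1)*(b + 2)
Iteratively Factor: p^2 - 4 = (p + 2)*(p - 2)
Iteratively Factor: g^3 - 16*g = (g + 4)*(g^2 - 4*g) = (g - 4)*(g + 4)*(g)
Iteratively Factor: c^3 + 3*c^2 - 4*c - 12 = (c - 2)*(c^2 + 5*c + 6) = (c - 2)*(c + 3)*(c + 2)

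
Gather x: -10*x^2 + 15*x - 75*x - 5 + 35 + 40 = -10*x^2 - 60*x + 70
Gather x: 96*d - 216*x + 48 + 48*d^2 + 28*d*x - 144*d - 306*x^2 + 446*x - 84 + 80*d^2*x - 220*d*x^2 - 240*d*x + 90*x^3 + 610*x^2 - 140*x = 48*d^2 - 48*d + 90*x^3 + x^2*(304 - 220*d) + x*(80*d^2 - 212*d + 90) - 36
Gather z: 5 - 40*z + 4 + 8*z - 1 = 8 - 32*z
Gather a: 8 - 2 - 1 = 5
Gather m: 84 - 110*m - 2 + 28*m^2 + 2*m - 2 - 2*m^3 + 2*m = -2*m^3 + 28*m^2 - 106*m + 80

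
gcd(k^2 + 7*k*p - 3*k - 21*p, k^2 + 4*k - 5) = 1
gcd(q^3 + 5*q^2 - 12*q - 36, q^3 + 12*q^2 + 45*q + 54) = q + 6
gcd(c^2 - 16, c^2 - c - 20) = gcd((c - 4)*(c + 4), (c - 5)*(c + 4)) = c + 4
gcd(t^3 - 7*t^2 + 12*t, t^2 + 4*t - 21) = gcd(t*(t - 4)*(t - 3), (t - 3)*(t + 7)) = t - 3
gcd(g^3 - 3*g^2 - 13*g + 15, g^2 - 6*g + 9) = 1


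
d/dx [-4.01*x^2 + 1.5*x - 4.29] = 1.5 - 8.02*x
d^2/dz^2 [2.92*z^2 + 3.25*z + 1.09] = 5.84000000000000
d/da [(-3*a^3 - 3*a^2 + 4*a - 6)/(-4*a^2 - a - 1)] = 2*(6*a^4 + 3*a^3 + 14*a^2 - 21*a - 5)/(16*a^4 + 8*a^3 + 9*a^2 + 2*a + 1)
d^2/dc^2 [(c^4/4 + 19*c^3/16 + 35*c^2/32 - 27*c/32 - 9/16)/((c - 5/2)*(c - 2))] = (8*c^6 - 108*c^5 + 606*c^4 - 730*c^3 - 1944*c^2 + 3498*c - 7)/(2*(8*c^6 - 108*c^5 + 606*c^4 - 1809*c^3 + 3030*c^2 - 2700*c + 1000))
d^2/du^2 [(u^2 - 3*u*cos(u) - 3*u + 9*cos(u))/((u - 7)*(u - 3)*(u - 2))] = (3*u^4*cos(u) - 12*u^3*sin(u) - 54*u^3*cos(u) + 2*u^3 + 162*u^2*sin(u) + 309*u^2*cos(u) - 654*u*sin(u) - 594*u*cos(u) - 84*u + 756*sin(u) + 186*cos(u) + 252)/(u^6 - 27*u^5 + 285*u^4 - 1485*u^3 + 3990*u^2 - 5292*u + 2744)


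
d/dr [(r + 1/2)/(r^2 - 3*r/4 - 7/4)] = 2*(-8*r^2 - 8*r - 11)/(16*r^4 - 24*r^3 - 47*r^2 + 42*r + 49)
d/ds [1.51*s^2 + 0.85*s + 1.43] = 3.02*s + 0.85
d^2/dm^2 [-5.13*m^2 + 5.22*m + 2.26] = -10.2600000000000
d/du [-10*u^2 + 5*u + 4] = 5 - 20*u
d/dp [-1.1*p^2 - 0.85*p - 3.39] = -2.2*p - 0.85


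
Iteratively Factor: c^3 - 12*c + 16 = (c + 4)*(c^2 - 4*c + 4) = (c - 2)*(c + 4)*(c - 2)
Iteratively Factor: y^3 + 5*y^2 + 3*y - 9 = (y + 3)*(y^2 + 2*y - 3) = (y - 1)*(y + 3)*(y + 3)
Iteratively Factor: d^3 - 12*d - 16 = (d + 2)*(d^2 - 2*d - 8) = (d - 4)*(d + 2)*(d + 2)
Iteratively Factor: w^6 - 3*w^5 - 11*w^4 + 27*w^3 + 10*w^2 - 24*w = (w + 3)*(w^5 - 6*w^4 + 7*w^3 + 6*w^2 - 8*w) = (w - 1)*(w + 3)*(w^4 - 5*w^3 + 2*w^2 + 8*w) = w*(w - 1)*(w + 3)*(w^3 - 5*w^2 + 2*w + 8) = w*(w - 4)*(w - 1)*(w + 3)*(w^2 - w - 2) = w*(w - 4)*(w - 2)*(w - 1)*(w + 3)*(w + 1)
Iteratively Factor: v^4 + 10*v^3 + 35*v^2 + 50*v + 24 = (v + 1)*(v^3 + 9*v^2 + 26*v + 24) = (v + 1)*(v + 2)*(v^2 + 7*v + 12) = (v + 1)*(v + 2)*(v + 3)*(v + 4)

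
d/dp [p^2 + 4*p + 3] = 2*p + 4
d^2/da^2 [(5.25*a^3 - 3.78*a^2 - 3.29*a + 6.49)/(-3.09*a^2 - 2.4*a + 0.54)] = (-1.13686837721616e-13*a^5 - 5.6843418860808e-14*a^4 - 71.238762*a^3 - 293.135166*a^2 - 265.026276*a - 85.691052)/(29.503629*a^6 + 68.74632*a^5 + 37.927278*a^4 - 10.20384*a^3 - 6.628068*a^2 + 2.09952*a - 0.157464)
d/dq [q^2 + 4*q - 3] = 2*q + 4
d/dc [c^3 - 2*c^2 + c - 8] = 3*c^2 - 4*c + 1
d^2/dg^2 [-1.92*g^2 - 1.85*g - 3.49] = -3.84000000000000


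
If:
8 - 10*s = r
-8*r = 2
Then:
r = -1/4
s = 33/40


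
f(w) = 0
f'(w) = 0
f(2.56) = 0.00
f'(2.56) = 0.00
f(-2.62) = 0.00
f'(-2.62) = 0.00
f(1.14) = 0.00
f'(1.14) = 0.00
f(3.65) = 0.00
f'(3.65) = 0.00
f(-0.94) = 0.00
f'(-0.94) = 0.00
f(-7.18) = 0.00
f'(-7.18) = 0.00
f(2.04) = 0.00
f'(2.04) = 0.00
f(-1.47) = 0.00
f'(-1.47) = 0.00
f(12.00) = 0.00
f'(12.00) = 0.00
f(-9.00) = 0.00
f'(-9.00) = 0.00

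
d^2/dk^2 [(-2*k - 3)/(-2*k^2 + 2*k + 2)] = ((-6*k - 1)*(-k^2 + k + 1) - (2*k - 1)^2*(2*k + 3))/(-k^2 + k + 1)^3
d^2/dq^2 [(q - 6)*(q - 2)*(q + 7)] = 6*q - 2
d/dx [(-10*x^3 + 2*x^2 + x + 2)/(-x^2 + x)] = (10*x^4 - 20*x^3 + 3*x^2 + 4*x - 2)/(x^2*(x^2 - 2*x + 1))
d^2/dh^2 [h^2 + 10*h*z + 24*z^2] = 2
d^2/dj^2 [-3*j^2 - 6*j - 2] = -6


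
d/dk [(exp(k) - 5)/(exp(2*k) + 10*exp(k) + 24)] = (-2*(exp(k) - 5)*(exp(k) + 5) + exp(2*k) + 10*exp(k) + 24)*exp(k)/(exp(2*k) + 10*exp(k) + 24)^2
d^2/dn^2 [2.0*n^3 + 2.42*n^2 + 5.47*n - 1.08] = 12.0*n + 4.84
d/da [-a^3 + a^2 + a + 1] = -3*a^2 + 2*a + 1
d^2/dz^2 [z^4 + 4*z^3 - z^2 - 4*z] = 12*z^2 + 24*z - 2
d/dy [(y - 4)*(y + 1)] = 2*y - 3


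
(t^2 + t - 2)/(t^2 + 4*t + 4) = (t - 1)/(t + 2)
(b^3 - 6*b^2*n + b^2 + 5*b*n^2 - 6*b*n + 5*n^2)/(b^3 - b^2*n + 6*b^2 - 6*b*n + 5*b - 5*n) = (b - 5*n)/(b + 5)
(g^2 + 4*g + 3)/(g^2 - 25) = (g^2 + 4*g + 3)/(g^2 - 25)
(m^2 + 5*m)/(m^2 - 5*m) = (m + 5)/(m - 5)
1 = 1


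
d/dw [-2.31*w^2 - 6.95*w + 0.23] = -4.62*w - 6.95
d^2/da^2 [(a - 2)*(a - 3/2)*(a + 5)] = 6*a + 3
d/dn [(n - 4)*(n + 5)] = 2*n + 1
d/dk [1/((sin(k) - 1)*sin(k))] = (-2/tan(k) + cos(k)/sin(k)^2)/(sin(k) - 1)^2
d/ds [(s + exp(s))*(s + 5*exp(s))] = 6*s*exp(s) + 2*s + 10*exp(2*s) + 6*exp(s)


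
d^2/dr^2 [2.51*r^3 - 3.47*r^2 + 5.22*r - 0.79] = 15.06*r - 6.94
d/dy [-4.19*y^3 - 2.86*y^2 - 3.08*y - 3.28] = -12.57*y^2 - 5.72*y - 3.08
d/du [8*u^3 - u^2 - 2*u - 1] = 24*u^2 - 2*u - 2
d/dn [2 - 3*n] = -3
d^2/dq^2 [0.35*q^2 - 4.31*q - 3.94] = 0.700000000000000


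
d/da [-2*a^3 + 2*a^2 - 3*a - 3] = -6*a^2 + 4*a - 3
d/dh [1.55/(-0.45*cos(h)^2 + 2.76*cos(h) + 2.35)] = (4.278 - 1.395*cos(h))*sin(h)/(-0.45*cos(h)^2 + 2.76*cos(h) + 2.35)^2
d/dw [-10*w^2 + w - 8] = 1 - 20*w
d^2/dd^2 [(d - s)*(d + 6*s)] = 2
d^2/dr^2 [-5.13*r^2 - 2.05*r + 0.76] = -10.2600000000000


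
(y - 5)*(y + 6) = y^2 + y - 30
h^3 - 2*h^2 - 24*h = h*(h - 6)*(h + 4)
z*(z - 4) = z^2 - 4*z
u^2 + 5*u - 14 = (u - 2)*(u + 7)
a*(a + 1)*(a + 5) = a^3 + 6*a^2 + 5*a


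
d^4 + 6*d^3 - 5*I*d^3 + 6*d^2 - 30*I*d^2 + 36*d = d*(d + 6)*(d - 6*I)*(d + I)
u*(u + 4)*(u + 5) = u^3 + 9*u^2 + 20*u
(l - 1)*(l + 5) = l^2 + 4*l - 5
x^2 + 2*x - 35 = (x - 5)*(x + 7)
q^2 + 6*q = q*(q + 6)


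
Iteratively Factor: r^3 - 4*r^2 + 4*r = (r - 2)*(r^2 - 2*r) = r*(r - 2)*(r - 2)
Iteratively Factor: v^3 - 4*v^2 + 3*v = (v)*(v^2 - 4*v + 3) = v*(v - 3)*(v - 1)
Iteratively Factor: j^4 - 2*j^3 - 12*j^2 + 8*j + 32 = (j + 2)*(j^3 - 4*j^2 - 4*j + 16) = (j + 2)^2*(j^2 - 6*j + 8) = (j - 2)*(j + 2)^2*(j - 4)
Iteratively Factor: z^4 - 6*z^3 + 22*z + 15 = (z + 1)*(z^3 - 7*z^2 + 7*z + 15) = (z - 5)*(z + 1)*(z^2 - 2*z - 3) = (z - 5)*(z + 1)^2*(z - 3)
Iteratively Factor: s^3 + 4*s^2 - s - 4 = (s - 1)*(s^2 + 5*s + 4) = (s - 1)*(s + 4)*(s + 1)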